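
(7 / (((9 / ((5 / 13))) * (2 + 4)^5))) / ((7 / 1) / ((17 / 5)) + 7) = 85 / 20015424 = 0.00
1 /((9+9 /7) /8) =7 /9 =0.78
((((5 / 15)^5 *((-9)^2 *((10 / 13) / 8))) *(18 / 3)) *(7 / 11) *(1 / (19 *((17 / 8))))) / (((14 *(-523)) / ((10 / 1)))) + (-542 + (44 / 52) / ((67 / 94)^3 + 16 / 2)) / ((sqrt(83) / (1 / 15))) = -48928398586 *sqrt(83) / 112411865475 - 100 / 24156847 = -3.97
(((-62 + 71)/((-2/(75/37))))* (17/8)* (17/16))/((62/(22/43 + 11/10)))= -27037395/50504704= -0.54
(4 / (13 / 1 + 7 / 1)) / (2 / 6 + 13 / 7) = 21 / 230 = 0.09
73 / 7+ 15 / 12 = 327 / 28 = 11.68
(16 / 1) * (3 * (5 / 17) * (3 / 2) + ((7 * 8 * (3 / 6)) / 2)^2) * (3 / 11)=161016 / 187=861.05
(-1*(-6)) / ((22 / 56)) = 168 / 11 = 15.27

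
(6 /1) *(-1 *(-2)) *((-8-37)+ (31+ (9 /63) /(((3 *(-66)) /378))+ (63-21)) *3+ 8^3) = 90444 /11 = 8222.18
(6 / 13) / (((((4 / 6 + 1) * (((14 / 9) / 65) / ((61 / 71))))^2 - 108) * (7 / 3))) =-317375253 / 173283430012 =-0.00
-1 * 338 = -338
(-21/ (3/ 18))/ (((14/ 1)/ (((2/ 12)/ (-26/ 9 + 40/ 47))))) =1269/ 1724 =0.74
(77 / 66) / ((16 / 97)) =7.07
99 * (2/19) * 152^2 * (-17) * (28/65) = -114605568/65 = -1763162.58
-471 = -471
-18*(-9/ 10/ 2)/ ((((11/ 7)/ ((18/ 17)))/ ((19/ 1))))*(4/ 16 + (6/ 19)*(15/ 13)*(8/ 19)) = 38645019/ 923780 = 41.83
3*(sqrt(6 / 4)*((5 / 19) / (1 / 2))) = 15*sqrt(6) / 19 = 1.93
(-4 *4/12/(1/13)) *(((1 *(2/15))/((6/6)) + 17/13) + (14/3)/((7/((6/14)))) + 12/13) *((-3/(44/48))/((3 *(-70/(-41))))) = 1186376/40425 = 29.35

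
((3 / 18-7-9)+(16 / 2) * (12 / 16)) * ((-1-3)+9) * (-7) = 2065 / 6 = 344.17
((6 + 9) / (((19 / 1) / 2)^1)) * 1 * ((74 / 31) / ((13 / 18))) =39960 / 7657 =5.22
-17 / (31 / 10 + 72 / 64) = -680 / 169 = -4.02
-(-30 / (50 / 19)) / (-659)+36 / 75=7623 / 16475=0.46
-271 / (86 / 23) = -72.48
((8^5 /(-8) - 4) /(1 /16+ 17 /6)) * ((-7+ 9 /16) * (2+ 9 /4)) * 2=10768650 /139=77472.30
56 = 56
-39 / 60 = -13 / 20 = -0.65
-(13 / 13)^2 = -1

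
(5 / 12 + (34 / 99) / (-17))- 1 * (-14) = 5701 / 396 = 14.40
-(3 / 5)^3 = -27 / 125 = -0.22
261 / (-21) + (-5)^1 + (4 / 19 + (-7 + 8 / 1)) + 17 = 104 / 133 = 0.78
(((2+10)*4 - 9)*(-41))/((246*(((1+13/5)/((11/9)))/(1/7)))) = -715/2268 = -0.32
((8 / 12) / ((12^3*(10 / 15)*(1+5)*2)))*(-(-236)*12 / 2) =59 / 864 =0.07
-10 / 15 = -2 / 3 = -0.67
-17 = -17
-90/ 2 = -45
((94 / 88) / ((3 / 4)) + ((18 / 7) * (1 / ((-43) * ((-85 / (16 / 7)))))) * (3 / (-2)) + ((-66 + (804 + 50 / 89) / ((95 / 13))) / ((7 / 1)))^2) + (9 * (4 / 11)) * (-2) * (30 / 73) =236981477568975901 / 6168470340076275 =38.42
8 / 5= 1.60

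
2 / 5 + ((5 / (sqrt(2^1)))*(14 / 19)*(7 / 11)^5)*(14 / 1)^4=2 / 5 + 22598019920*sqrt(2) / 3059969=10444.44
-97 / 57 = -1.70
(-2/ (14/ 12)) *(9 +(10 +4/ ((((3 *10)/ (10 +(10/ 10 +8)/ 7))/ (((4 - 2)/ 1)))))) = -9244/ 245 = -37.73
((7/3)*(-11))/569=-0.05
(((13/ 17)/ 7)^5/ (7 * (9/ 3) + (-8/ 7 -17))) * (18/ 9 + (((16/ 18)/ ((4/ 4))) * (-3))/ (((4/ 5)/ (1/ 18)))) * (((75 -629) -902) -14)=-371293/ 25557426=-0.01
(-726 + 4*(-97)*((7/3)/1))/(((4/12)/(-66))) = 323004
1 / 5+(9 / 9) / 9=14 / 45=0.31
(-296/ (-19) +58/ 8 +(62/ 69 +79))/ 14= 538703/ 73416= 7.34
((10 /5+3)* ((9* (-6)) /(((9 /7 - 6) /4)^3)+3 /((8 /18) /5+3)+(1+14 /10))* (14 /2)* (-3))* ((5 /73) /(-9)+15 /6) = -771009313025 /81033942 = -9514.65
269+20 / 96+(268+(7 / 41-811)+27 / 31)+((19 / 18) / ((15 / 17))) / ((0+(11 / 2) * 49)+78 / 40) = -406515241337 / 1490455944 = -272.75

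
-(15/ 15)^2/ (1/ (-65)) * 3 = 195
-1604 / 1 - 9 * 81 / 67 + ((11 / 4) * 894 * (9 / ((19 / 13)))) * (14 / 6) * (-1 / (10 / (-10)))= 85825361 / 2546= 33709.88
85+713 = 798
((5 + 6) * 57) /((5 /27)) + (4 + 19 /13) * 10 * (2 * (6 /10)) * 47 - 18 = 419127 /65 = 6448.11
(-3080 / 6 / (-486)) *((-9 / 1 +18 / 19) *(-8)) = 104720 / 1539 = 68.04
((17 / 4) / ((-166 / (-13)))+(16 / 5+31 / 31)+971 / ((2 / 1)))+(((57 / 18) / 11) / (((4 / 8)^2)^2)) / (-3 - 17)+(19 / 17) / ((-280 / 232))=6373795523 / 13037640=488.88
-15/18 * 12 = -10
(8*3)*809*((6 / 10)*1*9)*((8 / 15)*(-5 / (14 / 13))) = -9086688 / 35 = -259619.66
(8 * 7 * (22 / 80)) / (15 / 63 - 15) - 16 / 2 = -14017 / 1550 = -9.04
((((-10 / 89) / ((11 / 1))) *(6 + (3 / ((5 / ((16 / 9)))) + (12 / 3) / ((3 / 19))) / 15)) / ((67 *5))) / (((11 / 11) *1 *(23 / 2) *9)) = -776 / 339443775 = -0.00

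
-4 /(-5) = 4 /5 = 0.80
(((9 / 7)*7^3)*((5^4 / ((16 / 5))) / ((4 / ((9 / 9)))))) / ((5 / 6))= 25839.84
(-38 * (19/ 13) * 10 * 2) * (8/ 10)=-11552/ 13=-888.62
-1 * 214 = -214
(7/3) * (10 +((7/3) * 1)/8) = 1729/72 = 24.01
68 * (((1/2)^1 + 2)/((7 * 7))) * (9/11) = 1530/539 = 2.84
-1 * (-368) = 368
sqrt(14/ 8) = sqrt(7)/ 2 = 1.32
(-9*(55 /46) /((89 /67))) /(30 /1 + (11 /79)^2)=-206982765 /767014994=-0.27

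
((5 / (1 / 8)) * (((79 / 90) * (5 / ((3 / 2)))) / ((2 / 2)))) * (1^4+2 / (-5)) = 632 / 9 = 70.22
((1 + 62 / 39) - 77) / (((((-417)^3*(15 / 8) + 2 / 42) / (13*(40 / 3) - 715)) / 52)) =-1056328000 / 68523568761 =-0.02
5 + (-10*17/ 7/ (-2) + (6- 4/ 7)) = 158/ 7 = 22.57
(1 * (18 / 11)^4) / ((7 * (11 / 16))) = 1679616 / 1127357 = 1.49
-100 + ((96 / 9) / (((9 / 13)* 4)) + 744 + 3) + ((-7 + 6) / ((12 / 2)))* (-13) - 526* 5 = -106757 / 54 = -1976.98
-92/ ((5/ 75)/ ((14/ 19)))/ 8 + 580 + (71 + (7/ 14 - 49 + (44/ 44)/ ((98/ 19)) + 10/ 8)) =1775747/ 3724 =476.84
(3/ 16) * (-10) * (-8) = 15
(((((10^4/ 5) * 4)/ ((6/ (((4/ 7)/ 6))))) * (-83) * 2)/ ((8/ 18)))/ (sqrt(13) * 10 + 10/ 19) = -1296.51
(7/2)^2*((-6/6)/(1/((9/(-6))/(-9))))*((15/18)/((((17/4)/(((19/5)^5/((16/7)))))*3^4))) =-849301957/495720000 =-1.71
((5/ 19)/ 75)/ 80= 1/ 22800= 0.00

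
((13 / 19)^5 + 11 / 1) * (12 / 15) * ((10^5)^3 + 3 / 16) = 220867056000000041412573 / 24760990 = 8919960631622566.04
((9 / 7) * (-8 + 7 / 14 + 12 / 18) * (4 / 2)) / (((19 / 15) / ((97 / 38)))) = -178965 / 5054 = -35.41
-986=-986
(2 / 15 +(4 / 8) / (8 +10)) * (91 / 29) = 91 / 180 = 0.51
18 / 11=1.64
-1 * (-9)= 9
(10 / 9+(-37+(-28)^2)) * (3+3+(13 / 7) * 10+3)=20626.49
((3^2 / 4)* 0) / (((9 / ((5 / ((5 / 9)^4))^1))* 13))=0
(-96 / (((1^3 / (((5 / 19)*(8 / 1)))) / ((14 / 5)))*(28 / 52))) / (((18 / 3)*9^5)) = -3328 / 1121931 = -0.00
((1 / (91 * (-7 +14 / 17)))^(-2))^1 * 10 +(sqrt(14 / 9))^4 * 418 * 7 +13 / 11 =815288850851 / 257499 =3166182.59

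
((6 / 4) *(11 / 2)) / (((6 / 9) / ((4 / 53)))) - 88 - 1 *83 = -18027 / 106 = -170.07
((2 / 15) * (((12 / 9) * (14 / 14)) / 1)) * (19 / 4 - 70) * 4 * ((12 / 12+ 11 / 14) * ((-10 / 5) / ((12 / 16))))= 4640 / 21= 220.95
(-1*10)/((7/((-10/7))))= 100/49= 2.04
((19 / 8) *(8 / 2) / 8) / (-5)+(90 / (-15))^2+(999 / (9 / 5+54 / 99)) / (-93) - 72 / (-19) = 70859027 / 2026160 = 34.97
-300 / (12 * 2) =-25 / 2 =-12.50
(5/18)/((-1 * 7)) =-5/126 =-0.04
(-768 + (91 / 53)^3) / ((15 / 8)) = -181734344 / 446631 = -406.90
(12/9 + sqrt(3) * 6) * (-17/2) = -51 * sqrt(3) - 34/3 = -99.67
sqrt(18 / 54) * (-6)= -2 * sqrt(3)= -3.46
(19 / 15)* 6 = 38 / 5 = 7.60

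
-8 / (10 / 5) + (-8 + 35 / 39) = -433 / 39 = -11.10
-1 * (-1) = 1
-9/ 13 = -0.69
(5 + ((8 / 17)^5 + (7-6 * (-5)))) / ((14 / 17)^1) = 29833381 / 584647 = 51.03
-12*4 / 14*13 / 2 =-156 / 7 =-22.29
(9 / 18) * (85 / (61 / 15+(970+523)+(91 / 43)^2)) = 138675 / 4899454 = 0.03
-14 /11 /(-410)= 7 /2255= 0.00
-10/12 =-0.83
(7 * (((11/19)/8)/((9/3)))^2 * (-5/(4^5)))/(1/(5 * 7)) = -148225/212926464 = -0.00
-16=-16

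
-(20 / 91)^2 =-400 / 8281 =-0.05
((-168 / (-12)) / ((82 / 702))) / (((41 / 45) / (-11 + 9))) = -442260 / 1681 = -263.09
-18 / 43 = -0.42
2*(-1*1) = -2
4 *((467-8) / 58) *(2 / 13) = 4.87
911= 911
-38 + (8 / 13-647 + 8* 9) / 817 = -21635 / 559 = -38.70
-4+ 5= 1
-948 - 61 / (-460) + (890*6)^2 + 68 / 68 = 13116740441 / 460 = 28514653.13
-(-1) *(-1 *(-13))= 13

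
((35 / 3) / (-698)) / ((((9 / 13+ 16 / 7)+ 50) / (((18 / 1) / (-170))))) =637 / 19068662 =0.00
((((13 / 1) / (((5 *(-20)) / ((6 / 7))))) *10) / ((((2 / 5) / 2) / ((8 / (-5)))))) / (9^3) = 104 / 8505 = 0.01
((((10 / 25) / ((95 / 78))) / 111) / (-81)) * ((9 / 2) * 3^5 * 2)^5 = -32119016606765244 / 17575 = -1827540062973.84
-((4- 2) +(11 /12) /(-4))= -85 /48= -1.77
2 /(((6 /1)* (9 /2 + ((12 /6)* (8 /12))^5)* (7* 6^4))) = 1 /237160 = 0.00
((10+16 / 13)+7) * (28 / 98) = 474 / 91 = 5.21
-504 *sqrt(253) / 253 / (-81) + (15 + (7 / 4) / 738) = 56 *sqrt(253) / 2277 + 44287 / 2952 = 15.39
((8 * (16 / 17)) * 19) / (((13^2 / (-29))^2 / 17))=2045312 / 28561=71.61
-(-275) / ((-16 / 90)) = -12375 / 8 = -1546.88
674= 674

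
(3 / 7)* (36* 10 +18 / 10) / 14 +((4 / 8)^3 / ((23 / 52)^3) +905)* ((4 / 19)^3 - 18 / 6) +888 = -74088486525279 / 40892191970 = -1811.80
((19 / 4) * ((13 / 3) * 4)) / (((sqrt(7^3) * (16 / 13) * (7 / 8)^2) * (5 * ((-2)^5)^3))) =-3211 * sqrt(7) / 295034880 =-0.00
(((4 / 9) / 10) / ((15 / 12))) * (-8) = -64 / 225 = -0.28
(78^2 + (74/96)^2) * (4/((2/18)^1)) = 14018905/64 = 219045.39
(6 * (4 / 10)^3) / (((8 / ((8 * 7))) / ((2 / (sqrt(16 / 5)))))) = 168 * sqrt(5) / 125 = 3.01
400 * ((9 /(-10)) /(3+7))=-36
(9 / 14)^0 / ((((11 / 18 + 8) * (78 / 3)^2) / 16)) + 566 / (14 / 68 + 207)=100920764 / 36908755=2.73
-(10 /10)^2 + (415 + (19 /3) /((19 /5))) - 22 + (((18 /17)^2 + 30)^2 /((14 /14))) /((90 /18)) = 735867613 /1252815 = 587.37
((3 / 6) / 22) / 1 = 1 / 44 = 0.02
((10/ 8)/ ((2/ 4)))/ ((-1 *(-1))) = 5/ 2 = 2.50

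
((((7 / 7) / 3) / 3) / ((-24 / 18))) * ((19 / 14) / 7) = -0.02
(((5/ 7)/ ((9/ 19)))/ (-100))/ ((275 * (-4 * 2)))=19/ 2772000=0.00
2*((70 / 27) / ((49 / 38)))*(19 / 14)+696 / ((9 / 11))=1132652 / 1323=856.12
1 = 1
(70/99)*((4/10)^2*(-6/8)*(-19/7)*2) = 76/165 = 0.46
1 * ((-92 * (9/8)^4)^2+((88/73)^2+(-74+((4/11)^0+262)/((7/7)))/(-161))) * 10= 217170.79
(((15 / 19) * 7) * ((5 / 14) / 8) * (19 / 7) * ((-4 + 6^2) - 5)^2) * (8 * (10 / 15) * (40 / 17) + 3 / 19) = 6203.13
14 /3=4.67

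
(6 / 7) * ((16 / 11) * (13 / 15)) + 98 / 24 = 23857 / 4620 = 5.16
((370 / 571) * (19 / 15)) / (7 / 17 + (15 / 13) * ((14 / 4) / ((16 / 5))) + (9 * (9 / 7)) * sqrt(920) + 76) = -3878745427648 / 7127577055483947 + 2953378541568 * sqrt(230) / 18214919141792309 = 0.00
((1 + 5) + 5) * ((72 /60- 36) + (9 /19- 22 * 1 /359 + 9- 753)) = -292015999 /34105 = -8562.26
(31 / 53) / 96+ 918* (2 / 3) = 3113887 / 5088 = 612.01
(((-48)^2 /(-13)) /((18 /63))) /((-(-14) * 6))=-96 /13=-7.38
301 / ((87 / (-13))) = -3913 / 87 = -44.98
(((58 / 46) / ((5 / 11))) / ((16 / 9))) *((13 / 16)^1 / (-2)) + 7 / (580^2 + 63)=-12557396389 / 19810941440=-0.63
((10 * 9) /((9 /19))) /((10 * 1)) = 19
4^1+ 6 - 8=2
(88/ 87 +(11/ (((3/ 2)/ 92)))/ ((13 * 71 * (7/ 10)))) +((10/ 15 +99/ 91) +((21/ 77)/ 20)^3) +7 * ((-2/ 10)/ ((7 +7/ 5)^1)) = 559185433151/ 153469624000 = 3.64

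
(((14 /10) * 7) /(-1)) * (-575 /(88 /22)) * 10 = 28175 /2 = 14087.50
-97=-97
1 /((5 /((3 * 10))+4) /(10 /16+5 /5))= 0.39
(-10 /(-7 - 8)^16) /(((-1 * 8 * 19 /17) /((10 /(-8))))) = -17 /79871845605468750000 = -0.00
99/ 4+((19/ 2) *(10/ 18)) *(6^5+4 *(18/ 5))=164563/ 4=41140.75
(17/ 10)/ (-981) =-17/ 9810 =-0.00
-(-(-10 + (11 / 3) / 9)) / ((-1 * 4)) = 259 / 108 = 2.40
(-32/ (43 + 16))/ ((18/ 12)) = -64/ 177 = -0.36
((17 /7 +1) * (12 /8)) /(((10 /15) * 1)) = 54 /7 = 7.71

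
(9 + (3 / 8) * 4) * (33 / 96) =3.61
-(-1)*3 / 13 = 3 / 13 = 0.23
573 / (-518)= -573 / 518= -1.11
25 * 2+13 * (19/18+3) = 1849/18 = 102.72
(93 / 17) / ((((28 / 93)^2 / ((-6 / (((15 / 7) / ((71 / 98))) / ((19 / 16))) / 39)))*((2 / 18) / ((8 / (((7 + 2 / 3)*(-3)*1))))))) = 3255232779 / 278955040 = 11.67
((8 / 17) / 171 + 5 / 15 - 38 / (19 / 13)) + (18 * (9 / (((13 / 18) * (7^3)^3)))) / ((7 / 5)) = -273962814987325 / 10675022134959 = -25.66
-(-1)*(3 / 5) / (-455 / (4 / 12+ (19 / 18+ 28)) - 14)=-1587 / 77980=-0.02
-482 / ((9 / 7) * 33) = -3374 / 297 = -11.36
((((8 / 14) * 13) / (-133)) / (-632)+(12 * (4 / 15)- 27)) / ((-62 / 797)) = 13951163809 / 45600380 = 305.94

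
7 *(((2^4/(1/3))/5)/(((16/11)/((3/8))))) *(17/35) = 1683/200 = 8.42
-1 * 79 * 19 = -1501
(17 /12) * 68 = 289 /3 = 96.33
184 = 184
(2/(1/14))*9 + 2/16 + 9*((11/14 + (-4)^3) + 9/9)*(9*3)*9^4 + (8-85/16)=-11109214125/112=-99189411.83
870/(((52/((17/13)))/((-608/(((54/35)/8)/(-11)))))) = 1154014400/1521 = 758720.84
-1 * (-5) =5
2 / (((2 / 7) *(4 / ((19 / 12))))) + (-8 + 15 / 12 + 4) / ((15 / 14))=49 / 240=0.20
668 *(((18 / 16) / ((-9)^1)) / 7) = -167 / 14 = -11.93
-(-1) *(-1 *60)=-60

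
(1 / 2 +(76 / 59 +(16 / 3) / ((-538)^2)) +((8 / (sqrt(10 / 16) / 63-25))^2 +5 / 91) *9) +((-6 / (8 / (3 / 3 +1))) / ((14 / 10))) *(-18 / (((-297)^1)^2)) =4608866304 *sqrt(10) / 15752953062001 +640717353124919526500303887 / 199944322839565291665708030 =3.21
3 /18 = 1 /6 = 0.17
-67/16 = -4.19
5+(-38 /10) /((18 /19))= 89 /90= 0.99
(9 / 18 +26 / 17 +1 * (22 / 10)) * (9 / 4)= 6471 / 680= 9.52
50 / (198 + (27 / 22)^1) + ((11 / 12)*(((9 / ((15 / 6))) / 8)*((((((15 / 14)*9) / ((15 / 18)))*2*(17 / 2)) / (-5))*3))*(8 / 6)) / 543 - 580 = -322016157301 / 555326100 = -579.87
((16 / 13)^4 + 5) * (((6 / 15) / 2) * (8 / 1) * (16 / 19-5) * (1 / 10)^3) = -16458939 / 339161875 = -0.05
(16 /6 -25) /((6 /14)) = -469 /9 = -52.11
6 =6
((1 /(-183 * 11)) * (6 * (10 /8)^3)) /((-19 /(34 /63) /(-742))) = -112625 /917928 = -0.12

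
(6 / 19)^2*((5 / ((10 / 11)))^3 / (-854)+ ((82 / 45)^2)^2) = 303431654557 / 280932907500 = 1.08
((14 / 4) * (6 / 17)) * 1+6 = 123 / 17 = 7.24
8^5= 32768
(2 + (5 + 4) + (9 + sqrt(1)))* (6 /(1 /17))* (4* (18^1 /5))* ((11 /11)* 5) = 154224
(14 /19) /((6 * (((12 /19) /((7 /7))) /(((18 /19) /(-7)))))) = -1 /38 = -0.03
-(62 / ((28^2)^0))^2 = -3844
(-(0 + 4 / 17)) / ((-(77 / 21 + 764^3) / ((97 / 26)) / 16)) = 9312 / 295660704703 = 0.00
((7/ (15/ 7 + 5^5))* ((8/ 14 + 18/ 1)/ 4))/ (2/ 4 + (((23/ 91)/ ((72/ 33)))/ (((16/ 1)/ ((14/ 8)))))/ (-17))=7722624/ 370980775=0.02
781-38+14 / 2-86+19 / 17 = 11307 / 17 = 665.12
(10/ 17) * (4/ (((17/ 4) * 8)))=0.07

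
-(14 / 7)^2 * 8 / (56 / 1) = -4 / 7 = -0.57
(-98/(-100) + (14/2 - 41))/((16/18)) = -14859/400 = -37.15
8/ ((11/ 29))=232/ 11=21.09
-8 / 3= -2.67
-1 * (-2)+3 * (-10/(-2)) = 17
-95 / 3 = -31.67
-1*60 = -60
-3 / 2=-1.50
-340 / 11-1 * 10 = -450 / 11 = -40.91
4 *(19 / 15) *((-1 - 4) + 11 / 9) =-2584 / 135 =-19.14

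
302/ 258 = 151/ 129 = 1.17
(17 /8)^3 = 4913 /512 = 9.60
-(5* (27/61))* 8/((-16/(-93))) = -12555/122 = -102.91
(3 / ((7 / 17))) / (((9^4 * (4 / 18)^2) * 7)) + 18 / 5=95341 / 26460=3.60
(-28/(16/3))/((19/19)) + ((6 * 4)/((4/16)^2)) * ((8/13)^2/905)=-3113541/611780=-5.09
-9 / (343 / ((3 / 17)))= -27 / 5831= -0.00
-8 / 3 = -2.67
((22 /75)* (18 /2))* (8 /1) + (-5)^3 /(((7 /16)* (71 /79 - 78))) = 26462336 /1065925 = 24.83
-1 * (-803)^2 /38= -644809 /38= -16968.66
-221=-221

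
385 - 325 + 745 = 805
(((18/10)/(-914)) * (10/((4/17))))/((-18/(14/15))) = 0.00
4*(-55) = -220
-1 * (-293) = 293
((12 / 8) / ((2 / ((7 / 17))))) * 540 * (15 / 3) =14175 / 17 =833.82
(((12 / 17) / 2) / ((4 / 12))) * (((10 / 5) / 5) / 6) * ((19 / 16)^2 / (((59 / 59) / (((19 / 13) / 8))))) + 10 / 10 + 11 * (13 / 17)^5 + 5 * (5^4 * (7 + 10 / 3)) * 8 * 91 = 23508337.23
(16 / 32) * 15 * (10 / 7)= 75 / 7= 10.71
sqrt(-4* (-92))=4* sqrt(23)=19.18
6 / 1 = 6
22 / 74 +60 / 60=48 / 37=1.30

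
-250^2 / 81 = -62500 / 81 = -771.60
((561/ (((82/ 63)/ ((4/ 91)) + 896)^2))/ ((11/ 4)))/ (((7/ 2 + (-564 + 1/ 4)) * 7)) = -9792/ 161279163101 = -0.00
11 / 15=0.73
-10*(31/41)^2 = -9610/1681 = -5.72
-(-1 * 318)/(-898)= -0.35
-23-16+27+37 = 25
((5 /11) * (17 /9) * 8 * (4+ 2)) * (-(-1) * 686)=932960 /33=28271.52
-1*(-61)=61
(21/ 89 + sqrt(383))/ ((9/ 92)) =644/ 267 + 92 * sqrt(383)/ 9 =202.46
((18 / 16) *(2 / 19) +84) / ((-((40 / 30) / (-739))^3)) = 69662937537009 / 4864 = 14322149987.05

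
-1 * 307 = -307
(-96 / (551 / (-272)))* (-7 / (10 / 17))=-1553664 / 2755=-563.94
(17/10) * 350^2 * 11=2290750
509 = 509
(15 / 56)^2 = 225 / 3136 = 0.07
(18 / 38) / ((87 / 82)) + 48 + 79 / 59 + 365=13484260 / 32509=414.79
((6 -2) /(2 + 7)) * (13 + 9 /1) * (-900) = -8800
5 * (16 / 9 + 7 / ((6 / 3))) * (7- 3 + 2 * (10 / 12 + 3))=16625 / 54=307.87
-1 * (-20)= 20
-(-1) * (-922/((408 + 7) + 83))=-461/249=-1.85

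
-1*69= -69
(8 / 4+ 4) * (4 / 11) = 24 / 11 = 2.18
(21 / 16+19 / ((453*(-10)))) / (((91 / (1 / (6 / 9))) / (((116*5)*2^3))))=1374977 / 13741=100.06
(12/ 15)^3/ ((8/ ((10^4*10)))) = 6400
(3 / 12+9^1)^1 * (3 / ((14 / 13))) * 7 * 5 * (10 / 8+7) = 238095 / 32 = 7440.47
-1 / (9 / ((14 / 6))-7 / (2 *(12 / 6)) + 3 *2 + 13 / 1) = -28 / 591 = -0.05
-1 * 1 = -1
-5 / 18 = -0.28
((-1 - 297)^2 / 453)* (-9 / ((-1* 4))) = 66603 / 151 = 441.08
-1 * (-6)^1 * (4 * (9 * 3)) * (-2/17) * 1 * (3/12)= -324/17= -19.06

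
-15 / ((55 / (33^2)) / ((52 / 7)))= -15444 / 7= -2206.29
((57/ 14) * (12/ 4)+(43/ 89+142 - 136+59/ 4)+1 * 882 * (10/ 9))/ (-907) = -2525511/ 2260244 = -1.12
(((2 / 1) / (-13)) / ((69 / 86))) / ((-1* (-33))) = -172 / 29601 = -0.01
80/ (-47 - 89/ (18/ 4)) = -720/ 601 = -1.20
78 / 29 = 2.69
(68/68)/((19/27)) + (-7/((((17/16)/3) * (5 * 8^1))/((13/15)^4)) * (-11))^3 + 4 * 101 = 434.25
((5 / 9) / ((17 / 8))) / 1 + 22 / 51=106 / 153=0.69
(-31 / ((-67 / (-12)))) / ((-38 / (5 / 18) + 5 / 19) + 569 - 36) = -8835 / 630872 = -0.01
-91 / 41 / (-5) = 91 / 205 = 0.44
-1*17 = -17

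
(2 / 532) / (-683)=-0.00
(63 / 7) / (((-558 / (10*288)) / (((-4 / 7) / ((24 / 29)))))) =6960 / 217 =32.07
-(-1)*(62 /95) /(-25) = -62 /2375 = -0.03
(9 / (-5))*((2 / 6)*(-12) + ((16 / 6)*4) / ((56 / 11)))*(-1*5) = -120 / 7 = -17.14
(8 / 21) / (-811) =-8 / 17031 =-0.00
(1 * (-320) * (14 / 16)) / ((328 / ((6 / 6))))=-0.85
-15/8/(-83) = 15/664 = 0.02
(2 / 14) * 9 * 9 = 81 / 7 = 11.57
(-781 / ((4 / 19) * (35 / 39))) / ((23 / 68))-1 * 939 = -10594152 / 805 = -13160.44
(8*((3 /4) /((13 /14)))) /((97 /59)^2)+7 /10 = 3780259 /1223170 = 3.09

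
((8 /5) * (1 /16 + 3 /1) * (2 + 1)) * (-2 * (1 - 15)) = 2058 /5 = 411.60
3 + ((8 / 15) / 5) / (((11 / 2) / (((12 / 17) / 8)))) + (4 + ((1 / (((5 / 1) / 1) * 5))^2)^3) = 319658203312 / 45654296875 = 7.00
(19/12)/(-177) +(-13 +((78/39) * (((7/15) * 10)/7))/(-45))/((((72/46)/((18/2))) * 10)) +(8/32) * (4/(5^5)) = -298713881/39825000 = -7.50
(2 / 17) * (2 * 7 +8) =44 / 17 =2.59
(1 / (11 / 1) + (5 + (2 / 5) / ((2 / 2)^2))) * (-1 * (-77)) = 2114 / 5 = 422.80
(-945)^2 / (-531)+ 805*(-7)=-431690 / 59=-7316.78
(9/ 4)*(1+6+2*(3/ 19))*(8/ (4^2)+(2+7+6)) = 38781/ 152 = 255.14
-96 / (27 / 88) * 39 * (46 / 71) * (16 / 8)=-3367936 / 213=-15811.91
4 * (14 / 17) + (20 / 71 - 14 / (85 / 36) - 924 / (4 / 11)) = -15349139 / 6035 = -2543.35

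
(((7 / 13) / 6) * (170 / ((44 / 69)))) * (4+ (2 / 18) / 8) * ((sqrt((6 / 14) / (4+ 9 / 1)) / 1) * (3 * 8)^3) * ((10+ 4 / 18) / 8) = 103959080 * sqrt(273) / 5577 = 307994.60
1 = 1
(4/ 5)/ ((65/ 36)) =144/ 325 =0.44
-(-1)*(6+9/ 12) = 27/ 4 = 6.75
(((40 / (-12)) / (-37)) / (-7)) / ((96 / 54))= -15 / 2072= -0.01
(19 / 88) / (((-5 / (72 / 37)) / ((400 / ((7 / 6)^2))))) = -492480 / 19943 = -24.69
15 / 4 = 3.75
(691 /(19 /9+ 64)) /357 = 2073 /70805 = 0.03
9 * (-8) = -72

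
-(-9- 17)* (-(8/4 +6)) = -208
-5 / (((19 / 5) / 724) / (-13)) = 235300 / 19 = 12384.21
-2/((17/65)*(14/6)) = -390/119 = -3.28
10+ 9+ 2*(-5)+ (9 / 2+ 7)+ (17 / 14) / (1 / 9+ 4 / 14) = 589 / 25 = 23.56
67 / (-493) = -0.14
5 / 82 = 0.06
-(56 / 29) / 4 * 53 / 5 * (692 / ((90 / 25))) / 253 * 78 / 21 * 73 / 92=-17402762 / 1518759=-11.46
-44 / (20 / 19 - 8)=19 / 3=6.33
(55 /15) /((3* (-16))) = -11 /144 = -0.08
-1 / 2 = -0.50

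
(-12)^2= 144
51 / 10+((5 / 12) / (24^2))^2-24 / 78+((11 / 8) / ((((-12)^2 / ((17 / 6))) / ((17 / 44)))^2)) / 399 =4.79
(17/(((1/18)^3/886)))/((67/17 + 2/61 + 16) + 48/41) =3734760626928/899009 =4154308.39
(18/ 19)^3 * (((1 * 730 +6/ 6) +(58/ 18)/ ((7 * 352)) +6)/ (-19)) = -1323843021/ 40138868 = -32.98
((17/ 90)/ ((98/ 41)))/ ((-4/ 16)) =-697/ 2205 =-0.32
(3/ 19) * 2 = 6/ 19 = 0.32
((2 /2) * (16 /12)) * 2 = 8 /3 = 2.67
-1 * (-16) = 16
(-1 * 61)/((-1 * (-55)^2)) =61/3025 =0.02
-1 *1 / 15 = -1 / 15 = -0.07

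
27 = 27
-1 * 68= -68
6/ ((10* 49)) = 3/ 245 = 0.01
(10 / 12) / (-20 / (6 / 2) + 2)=-0.18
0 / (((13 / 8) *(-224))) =0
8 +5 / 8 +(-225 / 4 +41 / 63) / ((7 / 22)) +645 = 1689505 / 3528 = 478.88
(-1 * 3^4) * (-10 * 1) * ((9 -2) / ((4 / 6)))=8505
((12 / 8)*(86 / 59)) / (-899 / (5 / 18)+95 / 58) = -37410 / 55346779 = -0.00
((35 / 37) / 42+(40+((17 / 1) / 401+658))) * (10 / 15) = 465.38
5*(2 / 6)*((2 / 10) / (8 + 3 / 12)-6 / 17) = -922 / 1683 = -0.55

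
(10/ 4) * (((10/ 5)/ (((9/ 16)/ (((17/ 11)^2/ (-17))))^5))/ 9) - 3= -41360076742008283/ 13784210867380041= -3.00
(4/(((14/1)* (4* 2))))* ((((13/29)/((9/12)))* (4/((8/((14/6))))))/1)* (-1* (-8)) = 52/261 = 0.20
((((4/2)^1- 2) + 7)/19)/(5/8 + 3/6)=56/171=0.33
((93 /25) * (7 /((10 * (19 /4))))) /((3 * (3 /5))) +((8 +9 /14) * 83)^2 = 143728219889 /279300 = 514601.57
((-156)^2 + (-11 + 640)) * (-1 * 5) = -124825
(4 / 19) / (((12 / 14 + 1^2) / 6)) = 0.68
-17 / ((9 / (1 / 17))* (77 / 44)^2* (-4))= 4 / 441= 0.01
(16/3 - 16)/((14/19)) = -14.48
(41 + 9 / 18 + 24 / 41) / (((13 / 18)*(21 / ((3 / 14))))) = 4437 / 7462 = 0.59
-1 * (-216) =216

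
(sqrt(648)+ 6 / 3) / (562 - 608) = -9 * sqrt(2) / 23 - 1 / 23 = -0.60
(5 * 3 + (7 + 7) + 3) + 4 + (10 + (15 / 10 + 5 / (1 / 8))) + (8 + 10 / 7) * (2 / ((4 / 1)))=1291 / 14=92.21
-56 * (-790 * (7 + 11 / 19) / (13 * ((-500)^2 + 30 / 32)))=20385792 / 197600741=0.10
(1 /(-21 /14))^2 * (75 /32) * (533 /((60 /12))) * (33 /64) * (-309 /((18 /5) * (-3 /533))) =8046820925 /9216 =873135.95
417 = 417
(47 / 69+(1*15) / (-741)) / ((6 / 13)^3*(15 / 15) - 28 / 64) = -1.95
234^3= 12812904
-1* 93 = -93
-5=-5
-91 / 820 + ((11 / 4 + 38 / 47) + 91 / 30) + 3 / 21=2680423 / 404670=6.62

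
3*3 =9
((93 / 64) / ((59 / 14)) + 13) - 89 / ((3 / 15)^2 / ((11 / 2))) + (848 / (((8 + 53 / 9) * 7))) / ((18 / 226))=-20013388663 / 1652000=-12114.64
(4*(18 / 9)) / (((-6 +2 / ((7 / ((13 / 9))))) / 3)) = -4.30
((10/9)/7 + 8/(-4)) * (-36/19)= 464/133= 3.49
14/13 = 1.08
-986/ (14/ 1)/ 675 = -493/ 4725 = -0.10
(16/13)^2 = 1.51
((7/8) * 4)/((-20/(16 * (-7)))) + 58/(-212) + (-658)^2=229481163/530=432983.33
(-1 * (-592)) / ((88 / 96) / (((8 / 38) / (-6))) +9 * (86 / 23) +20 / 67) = 7298176 / 96475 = 75.65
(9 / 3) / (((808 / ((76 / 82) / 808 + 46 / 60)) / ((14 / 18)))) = 1335397 / 602267040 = 0.00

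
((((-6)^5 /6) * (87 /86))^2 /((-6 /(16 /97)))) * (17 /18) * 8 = -64035919872 /179353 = -357038.47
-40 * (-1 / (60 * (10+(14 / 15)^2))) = 75 / 1223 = 0.06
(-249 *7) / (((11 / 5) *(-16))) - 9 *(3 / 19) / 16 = 20661 / 418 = 49.43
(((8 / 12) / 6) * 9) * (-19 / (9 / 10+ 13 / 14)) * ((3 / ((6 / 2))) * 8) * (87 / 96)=-19285 / 256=-75.33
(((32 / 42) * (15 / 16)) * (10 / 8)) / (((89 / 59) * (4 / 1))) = 1475 / 9968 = 0.15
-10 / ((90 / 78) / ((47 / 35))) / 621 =-1222 / 65205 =-0.02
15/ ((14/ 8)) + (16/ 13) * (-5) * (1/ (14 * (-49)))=38260/ 4459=8.58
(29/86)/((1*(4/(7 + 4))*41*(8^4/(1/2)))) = 319/115539968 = 0.00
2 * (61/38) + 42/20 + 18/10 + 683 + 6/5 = 131349/190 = 691.31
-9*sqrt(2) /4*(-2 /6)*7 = 21*sqrt(2) /4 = 7.42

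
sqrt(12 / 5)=2 * sqrt(15) / 5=1.55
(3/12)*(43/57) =43/228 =0.19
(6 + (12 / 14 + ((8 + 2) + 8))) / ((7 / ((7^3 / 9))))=406 / 3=135.33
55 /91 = 0.60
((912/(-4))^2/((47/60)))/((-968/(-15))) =5848200/5687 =1028.35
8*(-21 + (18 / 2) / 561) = -31392 / 187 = -167.87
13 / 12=1.08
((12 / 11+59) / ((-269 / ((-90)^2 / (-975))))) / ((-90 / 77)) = -27762 / 17485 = -1.59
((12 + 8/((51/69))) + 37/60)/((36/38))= 24.74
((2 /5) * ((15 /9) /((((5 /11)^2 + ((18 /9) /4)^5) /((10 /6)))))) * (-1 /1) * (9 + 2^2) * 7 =-3523520 /8289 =-425.08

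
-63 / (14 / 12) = -54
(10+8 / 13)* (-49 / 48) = -1127 / 104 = -10.84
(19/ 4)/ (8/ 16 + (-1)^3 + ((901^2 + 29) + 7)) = 19/ 3247346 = 0.00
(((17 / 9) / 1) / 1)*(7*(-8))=-105.78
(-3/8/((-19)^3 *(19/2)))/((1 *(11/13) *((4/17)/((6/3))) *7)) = 663/80277736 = 0.00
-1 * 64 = -64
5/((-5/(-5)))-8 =-3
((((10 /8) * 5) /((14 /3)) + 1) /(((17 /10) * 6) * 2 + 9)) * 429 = 93665 /2744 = 34.13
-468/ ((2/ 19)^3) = -802503/ 2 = -401251.50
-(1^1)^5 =-1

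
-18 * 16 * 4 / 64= -18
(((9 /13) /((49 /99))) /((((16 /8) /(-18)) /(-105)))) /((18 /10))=66825 /91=734.34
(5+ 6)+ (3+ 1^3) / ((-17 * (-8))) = 375 / 34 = 11.03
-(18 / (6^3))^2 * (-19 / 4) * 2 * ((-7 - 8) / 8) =-95 / 768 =-0.12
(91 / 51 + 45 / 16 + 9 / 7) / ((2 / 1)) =33601 / 11424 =2.94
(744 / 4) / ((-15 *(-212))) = 31 / 530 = 0.06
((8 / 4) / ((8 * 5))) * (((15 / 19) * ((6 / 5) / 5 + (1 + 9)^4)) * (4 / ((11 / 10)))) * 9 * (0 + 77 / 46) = 47251134 / 2185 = 21625.23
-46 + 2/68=-1563/34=-45.97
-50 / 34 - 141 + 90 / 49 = -117148 / 833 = -140.63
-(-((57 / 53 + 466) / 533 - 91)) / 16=-159119 / 28249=-5.63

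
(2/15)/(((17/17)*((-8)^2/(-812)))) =-1.69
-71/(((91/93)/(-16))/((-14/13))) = -211296/169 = -1250.27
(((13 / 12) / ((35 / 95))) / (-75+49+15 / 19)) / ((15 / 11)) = -51623 / 603540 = -0.09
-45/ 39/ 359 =-15/ 4667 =-0.00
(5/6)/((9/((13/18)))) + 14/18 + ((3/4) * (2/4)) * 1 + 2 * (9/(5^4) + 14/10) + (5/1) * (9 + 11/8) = 8493374/151875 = 55.92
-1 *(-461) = 461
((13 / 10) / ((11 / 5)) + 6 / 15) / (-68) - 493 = -3687749 / 7480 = -493.01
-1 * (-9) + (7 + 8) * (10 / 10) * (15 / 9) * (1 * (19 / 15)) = 122 / 3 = 40.67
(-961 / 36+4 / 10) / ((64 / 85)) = -80461 / 2304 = -34.92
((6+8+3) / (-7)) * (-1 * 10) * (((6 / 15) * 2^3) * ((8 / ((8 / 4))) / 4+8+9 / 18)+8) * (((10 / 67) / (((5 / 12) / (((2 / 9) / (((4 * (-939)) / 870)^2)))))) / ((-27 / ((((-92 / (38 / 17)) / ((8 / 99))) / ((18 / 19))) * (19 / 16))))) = 116833654300 / 1240581447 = 94.18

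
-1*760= -760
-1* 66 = -66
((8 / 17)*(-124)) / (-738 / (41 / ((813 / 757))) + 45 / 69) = 17271712 / 5528859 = 3.12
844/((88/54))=5697/11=517.91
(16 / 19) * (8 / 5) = 128 / 95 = 1.35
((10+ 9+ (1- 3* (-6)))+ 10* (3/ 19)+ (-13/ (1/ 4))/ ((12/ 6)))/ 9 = 86/ 57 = 1.51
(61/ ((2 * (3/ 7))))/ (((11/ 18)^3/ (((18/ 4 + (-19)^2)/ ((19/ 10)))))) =59985.99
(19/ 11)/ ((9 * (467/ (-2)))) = -38/ 46233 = -0.00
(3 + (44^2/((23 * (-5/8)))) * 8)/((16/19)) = -2347621/1840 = -1275.88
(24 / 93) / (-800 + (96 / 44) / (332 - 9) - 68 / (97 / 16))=-344641 / 1083357527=-0.00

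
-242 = -242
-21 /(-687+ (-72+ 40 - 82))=0.03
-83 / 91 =-0.91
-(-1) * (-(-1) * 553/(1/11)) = 6083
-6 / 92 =-3 / 46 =-0.07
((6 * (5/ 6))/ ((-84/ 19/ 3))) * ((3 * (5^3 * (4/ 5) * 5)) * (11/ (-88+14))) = 391875/ 518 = 756.52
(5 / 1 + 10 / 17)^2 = 9025 / 289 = 31.23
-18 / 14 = -9 / 7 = -1.29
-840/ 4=-210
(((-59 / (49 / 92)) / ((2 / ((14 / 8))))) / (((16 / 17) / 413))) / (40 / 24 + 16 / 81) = -110246751 / 4832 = -22815.97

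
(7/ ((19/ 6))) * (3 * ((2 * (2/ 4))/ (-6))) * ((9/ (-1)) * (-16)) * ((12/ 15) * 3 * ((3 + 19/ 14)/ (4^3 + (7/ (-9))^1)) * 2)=-2846016/ 54055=-52.65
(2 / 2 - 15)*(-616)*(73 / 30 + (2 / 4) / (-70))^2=11421971 / 225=50764.32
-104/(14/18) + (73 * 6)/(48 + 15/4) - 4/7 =-60772/483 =-125.82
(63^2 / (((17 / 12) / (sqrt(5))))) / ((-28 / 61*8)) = -103761*sqrt(5) / 136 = -1706.00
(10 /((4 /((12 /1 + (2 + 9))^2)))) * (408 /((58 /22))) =5935380 /29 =204668.28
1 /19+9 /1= 172 /19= 9.05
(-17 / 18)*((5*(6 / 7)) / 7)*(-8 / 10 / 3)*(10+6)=2.47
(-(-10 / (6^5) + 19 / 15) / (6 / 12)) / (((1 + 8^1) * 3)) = -24599 / 262440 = -0.09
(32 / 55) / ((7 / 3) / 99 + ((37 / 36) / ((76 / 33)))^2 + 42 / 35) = 0.41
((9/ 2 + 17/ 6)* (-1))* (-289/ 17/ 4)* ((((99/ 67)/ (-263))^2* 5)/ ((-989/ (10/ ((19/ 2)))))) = -0.00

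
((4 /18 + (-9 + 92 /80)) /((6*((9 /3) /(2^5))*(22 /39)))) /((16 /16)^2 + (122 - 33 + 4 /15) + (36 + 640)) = -17849 /568953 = -0.03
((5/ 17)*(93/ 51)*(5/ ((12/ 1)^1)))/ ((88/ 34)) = 775/ 8976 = 0.09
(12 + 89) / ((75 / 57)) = 1919 / 25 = 76.76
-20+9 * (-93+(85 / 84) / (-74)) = -1775959 / 2072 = -857.12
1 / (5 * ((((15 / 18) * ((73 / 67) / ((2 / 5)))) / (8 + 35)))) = 34572 / 9125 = 3.79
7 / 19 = 0.37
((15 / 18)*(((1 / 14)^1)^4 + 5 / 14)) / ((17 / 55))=3773275 / 3918432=0.96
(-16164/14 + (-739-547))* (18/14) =-153756/49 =-3137.88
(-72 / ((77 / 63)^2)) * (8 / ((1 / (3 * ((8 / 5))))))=-1119744 / 605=-1850.82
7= 7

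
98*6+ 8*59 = 1060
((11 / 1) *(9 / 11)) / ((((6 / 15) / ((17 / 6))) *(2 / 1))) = 255 / 8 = 31.88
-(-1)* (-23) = -23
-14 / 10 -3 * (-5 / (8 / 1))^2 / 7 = -3511 / 2240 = -1.57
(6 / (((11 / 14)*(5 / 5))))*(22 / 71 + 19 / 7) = 18036 / 781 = 23.09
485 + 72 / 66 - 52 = 4775 / 11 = 434.09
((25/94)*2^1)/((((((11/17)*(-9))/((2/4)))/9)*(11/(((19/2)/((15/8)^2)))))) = -5168/51183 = -0.10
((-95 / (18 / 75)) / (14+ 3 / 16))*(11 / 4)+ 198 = 121.27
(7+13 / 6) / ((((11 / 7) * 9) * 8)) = 35 / 432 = 0.08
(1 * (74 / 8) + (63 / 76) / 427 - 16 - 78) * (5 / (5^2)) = -98223 / 5795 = -16.95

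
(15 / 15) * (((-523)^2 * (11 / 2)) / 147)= 10234.08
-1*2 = -2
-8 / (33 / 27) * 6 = -432 / 11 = -39.27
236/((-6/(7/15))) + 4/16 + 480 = 83141/180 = 461.89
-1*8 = -8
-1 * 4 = -4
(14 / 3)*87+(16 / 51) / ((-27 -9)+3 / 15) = 3706294 / 9129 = 405.99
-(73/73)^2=-1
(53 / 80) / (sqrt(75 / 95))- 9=-9 + 53 * sqrt(285) / 1200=-8.25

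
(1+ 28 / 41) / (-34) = -69 / 1394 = -0.05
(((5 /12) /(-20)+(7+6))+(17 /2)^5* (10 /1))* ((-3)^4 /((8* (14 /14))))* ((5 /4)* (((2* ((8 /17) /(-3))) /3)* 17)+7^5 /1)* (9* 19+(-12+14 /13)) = 10055118478002711 /832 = 12085478939907.10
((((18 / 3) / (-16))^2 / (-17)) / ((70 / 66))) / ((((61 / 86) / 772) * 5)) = -2464803 / 1451800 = -1.70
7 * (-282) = -1974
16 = 16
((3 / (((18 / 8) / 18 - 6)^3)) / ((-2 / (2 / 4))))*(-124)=-47616 / 103823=-0.46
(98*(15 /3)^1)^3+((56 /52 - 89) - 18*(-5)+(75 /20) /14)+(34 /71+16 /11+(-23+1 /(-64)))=535131567827993 /4548544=117648981.26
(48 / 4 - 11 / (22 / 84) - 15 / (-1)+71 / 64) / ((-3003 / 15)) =635 / 9152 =0.07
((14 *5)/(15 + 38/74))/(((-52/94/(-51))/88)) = 19511580/533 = 36607.09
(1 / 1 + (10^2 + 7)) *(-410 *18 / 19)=-797040 / 19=-41949.47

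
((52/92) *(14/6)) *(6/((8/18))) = 819/46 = 17.80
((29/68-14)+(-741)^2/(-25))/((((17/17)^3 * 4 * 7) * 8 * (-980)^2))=-37360583/365720320000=-0.00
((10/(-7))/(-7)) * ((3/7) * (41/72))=205/4116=0.05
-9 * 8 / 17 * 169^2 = -2056392 / 17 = -120964.24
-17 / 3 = -5.67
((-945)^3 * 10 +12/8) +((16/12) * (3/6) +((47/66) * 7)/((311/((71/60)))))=-10393241059358261/1231560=-8439086247.81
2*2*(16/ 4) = 16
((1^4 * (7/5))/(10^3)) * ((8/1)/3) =7/1875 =0.00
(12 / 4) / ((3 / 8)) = 8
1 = 1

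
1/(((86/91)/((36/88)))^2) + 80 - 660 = -2075534359/3579664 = -579.81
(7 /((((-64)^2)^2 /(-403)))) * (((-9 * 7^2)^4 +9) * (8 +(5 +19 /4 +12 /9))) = -4072317926459055 /33554432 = -121364531.71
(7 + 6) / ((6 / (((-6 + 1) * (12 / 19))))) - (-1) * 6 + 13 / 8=119 / 152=0.78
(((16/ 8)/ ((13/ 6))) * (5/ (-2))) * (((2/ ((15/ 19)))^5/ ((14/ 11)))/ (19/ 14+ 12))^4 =-78831888016439421317112085348352/ 24069826503925151824951171875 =-3275.13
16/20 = 4/5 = 0.80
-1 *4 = -4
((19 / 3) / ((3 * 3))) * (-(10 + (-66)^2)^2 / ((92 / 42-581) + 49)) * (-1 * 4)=-5070480296 / 50067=-101273.90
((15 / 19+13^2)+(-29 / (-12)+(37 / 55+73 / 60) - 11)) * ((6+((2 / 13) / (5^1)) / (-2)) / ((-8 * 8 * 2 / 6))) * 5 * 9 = -2058.89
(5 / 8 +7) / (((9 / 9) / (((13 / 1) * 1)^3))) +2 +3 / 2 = 134045 / 8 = 16755.62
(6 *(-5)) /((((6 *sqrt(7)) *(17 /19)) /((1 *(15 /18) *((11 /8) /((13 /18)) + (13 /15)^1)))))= -205295 *sqrt(7) /111384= -4.88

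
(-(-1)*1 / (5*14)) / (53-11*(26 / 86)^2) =1849 / 6729660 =0.00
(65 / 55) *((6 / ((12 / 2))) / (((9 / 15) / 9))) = 195 / 11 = 17.73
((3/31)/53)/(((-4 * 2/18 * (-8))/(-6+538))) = 3591/13144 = 0.27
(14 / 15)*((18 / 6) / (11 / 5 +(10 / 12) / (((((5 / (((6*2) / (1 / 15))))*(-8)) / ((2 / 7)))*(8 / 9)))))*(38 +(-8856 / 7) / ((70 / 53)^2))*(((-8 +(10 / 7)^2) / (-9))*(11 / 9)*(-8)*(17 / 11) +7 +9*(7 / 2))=-21327907282624 / 386878275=-55128.21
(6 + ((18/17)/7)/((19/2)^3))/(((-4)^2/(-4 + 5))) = 2448735/6529768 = 0.38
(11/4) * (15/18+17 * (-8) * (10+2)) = -107657/24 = -4485.71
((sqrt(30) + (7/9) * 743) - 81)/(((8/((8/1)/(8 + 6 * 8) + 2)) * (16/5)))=75 * sqrt(30)/896 + 13975/336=42.05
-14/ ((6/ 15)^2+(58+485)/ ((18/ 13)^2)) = -37800/ 765157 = -0.05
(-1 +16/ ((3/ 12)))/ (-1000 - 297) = -63/ 1297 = -0.05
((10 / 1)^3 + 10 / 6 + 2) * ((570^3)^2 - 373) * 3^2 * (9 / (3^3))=103266602666737876897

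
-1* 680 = -680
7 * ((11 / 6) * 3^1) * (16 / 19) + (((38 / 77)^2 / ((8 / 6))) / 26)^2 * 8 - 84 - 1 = -5934878495289 / 112876414651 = -52.58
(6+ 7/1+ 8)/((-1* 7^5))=-3/2401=-0.00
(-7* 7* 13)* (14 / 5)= -8918 / 5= -1783.60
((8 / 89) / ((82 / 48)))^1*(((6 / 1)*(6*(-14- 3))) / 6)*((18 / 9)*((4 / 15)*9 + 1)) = -665856 / 18245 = -36.50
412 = 412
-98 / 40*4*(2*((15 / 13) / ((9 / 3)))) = -98 / 13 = -7.54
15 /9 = 5 /3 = 1.67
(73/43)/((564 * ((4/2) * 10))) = 73/485040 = 0.00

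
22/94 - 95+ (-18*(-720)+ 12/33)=6651514/517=12865.60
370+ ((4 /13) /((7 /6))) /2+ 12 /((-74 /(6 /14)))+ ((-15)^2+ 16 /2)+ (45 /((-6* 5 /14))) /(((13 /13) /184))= -1568511 /481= -3260.94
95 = 95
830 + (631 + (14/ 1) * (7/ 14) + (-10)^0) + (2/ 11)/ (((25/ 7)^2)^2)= 6312114177/ 4296875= 1469.00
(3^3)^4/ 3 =177147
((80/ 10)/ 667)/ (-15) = -8/ 10005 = -0.00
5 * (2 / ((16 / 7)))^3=1715 / 512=3.35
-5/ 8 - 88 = -709/ 8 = -88.62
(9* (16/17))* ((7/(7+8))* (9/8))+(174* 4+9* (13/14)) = 843477/1190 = 708.80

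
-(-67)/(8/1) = 67/8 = 8.38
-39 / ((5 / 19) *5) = -29.64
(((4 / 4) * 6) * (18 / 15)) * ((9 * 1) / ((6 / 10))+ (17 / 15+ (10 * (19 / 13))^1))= 71952 / 325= 221.39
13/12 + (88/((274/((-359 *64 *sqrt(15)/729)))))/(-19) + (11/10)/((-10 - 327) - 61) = 3.14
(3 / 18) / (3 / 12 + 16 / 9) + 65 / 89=5279 / 6497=0.81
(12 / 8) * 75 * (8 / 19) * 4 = 3600 / 19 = 189.47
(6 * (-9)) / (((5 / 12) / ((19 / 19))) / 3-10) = 1944 / 355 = 5.48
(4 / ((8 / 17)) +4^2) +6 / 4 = 26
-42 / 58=-21 / 29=-0.72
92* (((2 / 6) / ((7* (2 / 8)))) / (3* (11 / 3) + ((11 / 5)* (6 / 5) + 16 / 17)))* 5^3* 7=19550000 / 18591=1051.58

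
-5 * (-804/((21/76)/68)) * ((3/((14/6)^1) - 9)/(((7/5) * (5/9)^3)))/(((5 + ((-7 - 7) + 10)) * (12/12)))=-54522854784/1715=-31791752.06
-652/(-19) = 652/19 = 34.32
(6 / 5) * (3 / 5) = 18 / 25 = 0.72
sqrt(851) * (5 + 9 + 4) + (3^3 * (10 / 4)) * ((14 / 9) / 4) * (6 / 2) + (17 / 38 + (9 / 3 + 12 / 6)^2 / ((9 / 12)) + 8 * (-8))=573.62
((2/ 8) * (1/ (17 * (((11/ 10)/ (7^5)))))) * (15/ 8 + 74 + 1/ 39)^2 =2772115739155/ 2141568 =1294432.74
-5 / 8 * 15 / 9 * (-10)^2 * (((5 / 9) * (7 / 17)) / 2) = -21875 / 1836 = -11.91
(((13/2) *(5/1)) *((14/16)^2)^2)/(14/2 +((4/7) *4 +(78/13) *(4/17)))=18571735/10428416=1.78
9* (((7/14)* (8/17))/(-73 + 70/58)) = -174/5899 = -0.03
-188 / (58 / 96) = -9024 / 29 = -311.17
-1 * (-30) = 30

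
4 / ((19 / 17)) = 68 / 19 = 3.58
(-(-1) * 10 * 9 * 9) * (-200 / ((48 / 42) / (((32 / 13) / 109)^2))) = -145152000 / 2007889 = -72.29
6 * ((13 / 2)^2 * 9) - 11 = 4541 / 2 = 2270.50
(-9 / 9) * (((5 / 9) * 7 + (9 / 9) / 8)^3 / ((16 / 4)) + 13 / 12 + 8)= -37698913 / 1492992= -25.25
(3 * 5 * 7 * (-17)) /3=-595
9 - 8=1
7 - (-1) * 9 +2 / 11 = 178 / 11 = 16.18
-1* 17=-17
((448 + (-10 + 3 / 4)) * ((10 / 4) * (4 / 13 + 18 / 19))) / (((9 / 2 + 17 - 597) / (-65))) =6800625 / 43738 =155.49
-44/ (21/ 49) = -308/ 3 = -102.67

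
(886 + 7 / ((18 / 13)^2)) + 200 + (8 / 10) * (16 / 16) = 1766531 / 1620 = 1090.45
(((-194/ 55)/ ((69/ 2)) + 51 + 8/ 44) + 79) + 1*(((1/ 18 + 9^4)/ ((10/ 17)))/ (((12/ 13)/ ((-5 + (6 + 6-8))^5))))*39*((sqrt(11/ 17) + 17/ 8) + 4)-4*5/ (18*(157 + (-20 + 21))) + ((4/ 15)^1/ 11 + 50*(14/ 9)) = -110757464592539/ 38375040-19958731*sqrt(187)/ 720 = -3265256.58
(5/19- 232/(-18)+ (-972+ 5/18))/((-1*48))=109277/5472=19.97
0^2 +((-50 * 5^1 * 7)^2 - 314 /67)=205187186 /67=3062495.31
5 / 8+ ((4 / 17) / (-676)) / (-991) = 14235723 / 22777144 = 0.63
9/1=9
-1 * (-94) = 94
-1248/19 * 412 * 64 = -1731961.26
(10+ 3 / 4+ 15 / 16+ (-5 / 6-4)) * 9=987 / 16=61.69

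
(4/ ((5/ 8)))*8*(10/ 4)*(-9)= -1152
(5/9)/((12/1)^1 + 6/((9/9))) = 5/162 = 0.03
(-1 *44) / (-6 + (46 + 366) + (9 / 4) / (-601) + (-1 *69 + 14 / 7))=-105776 / 814947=-0.13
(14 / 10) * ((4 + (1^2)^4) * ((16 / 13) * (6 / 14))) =48 / 13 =3.69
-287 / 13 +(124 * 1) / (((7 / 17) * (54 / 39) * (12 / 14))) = 231.66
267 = 267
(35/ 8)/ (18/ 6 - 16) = -35/ 104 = -0.34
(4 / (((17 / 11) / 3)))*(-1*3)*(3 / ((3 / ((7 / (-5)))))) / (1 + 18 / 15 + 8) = 924 / 289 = 3.20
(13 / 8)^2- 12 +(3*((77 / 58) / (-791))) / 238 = -233588365 / 24957632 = -9.36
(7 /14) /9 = 1 /18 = 0.06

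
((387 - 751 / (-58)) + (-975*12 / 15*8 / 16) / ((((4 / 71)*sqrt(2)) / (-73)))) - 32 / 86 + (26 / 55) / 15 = 822212819 / 2057550 + 1010685*sqrt(2) / 4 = 357730.72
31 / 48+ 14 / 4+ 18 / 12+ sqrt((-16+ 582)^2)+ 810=66319 / 48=1381.65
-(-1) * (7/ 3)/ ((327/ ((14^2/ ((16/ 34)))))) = 5831/ 1962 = 2.97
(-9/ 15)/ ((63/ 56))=-8/ 15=-0.53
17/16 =1.06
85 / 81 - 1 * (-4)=409 / 81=5.05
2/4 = 0.50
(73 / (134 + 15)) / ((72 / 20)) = 365 / 2682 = 0.14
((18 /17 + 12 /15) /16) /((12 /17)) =79 /480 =0.16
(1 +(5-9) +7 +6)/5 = 2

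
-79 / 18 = -4.39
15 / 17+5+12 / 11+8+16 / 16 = 2987 / 187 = 15.97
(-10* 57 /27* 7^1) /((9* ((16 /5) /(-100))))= 83125 /162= 513.12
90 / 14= 45 / 7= 6.43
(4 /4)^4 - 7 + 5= -1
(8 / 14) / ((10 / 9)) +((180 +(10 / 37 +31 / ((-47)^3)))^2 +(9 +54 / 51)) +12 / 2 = 285480053603710054816 / 8780263742313595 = 32513.84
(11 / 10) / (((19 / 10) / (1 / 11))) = 1 / 19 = 0.05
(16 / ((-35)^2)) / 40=2 / 6125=0.00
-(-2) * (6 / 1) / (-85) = -12 / 85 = -0.14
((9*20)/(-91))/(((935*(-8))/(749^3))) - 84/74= 19988822427/179894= 111114.45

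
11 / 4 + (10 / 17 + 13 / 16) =1129 / 272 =4.15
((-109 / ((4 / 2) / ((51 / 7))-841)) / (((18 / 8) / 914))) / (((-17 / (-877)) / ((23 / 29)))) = 8038224184 / 3730299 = 2154.85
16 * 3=48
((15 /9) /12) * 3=5 /12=0.42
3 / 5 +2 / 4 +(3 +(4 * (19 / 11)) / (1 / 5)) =4251 / 110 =38.65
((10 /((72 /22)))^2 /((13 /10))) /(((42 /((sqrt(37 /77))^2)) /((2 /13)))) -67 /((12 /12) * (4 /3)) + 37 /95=-38117059751 /764667540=-49.85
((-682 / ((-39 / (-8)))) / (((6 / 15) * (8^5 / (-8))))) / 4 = 1705 / 79872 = 0.02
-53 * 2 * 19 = -2014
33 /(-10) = -33 /10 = -3.30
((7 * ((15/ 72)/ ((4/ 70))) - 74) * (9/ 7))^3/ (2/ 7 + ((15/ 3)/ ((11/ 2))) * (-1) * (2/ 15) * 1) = -11227080946653/ 7626752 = -1472065.82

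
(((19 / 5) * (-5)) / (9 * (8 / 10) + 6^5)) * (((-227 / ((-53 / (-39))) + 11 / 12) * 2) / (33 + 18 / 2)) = 10037035 / 519762096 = 0.02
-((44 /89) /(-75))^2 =-1936 /44555625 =-0.00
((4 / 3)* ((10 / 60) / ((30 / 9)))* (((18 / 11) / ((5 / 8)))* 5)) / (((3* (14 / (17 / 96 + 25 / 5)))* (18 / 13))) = 923 / 11880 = 0.08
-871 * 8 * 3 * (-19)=397176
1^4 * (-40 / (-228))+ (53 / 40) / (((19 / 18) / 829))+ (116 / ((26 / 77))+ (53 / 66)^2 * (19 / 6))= 44749166591 / 32277960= 1386.37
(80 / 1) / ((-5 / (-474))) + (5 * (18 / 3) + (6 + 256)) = 7876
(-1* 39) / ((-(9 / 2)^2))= 52 / 27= 1.93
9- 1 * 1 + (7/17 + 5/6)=943/102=9.25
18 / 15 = 6 / 5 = 1.20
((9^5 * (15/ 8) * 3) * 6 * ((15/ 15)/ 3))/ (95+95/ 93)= 49424013/ 7144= 6918.25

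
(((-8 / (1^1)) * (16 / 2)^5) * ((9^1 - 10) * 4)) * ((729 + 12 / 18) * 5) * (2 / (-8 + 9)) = 22953328640 / 3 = 7651109546.67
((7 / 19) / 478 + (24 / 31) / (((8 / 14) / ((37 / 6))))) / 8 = 1.04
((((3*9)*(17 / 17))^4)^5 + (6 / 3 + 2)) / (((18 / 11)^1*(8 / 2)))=466302741027378238657238765255 / 72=6476426958713586648017205000.00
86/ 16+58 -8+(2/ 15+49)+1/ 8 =3139/ 30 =104.63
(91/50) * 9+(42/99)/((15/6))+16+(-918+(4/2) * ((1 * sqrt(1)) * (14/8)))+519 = -299434/825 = -362.95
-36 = -36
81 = 81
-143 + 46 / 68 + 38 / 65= -141.74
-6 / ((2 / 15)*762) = -15 / 254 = -0.06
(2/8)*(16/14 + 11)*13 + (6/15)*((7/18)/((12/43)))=75641/1890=40.02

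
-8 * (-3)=24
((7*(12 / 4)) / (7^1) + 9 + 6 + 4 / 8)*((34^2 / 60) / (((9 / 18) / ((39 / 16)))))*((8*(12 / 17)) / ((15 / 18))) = 294372 / 25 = 11774.88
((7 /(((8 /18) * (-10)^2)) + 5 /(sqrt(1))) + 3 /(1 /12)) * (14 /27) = 115241 /5400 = 21.34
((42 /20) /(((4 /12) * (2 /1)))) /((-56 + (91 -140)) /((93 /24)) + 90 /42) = -4557 /36100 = -0.13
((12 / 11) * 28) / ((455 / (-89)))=-5.97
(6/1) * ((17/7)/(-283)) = -102/1981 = -0.05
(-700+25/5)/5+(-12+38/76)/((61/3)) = -17027/122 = -139.57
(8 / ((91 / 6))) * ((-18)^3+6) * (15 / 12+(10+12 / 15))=-16848792 / 455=-37030.31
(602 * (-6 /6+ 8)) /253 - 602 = -148092 /253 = -585.34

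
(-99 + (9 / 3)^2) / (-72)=5 / 4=1.25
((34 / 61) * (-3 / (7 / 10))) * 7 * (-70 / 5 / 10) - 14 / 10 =6713 / 305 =22.01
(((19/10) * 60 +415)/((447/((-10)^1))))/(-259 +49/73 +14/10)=0.05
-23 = -23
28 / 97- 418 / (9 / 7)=-283570 / 873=-324.82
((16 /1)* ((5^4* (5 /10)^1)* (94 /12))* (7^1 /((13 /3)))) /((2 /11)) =4523750 /13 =347980.77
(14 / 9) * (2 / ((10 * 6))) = 7 / 135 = 0.05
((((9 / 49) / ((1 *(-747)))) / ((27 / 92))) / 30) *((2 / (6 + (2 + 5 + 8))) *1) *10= -184 / 6917967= -0.00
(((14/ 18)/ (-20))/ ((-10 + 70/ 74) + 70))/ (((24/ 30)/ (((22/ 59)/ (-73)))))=259/ 63571320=0.00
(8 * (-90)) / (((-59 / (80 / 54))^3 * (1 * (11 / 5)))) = 25600000 / 4940802603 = 0.01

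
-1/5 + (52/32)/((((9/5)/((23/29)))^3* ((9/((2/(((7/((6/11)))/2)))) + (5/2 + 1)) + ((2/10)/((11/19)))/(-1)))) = -245130506908/1252838175165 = -0.20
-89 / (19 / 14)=-1246 / 19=-65.58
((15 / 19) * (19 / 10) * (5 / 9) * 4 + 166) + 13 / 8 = 4103 / 24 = 170.96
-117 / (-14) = 117 / 14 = 8.36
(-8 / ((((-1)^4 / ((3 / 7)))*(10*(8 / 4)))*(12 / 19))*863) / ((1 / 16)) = -131176 / 35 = -3747.89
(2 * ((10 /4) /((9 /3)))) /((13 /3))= 5 /13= 0.38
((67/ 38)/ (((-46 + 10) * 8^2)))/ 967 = -67/ 84662784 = -0.00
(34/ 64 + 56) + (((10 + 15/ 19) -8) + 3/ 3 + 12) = 43971/ 608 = 72.32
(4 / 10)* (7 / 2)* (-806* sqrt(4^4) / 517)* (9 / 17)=-812448 / 43945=-18.49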